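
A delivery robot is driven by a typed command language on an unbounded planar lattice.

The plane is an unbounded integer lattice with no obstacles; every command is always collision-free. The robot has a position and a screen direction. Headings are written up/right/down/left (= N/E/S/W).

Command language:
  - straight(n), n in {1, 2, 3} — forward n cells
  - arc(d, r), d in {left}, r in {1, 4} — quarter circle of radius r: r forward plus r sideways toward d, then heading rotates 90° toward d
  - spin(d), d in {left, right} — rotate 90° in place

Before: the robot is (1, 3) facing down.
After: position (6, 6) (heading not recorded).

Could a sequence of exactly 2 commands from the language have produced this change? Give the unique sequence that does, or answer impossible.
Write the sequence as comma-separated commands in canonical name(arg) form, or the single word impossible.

arc(left, 1), arc(left, 4)

key: order matters: swapping arc(left, 1) and arc(left, 4) lands elsewhere
from: (1, 3) facing down
[1] after arc(left, 1): (2, 2) facing right
[2] after arc(left, 4): (6, 6) facing up
all 49 alternatives checked — unique.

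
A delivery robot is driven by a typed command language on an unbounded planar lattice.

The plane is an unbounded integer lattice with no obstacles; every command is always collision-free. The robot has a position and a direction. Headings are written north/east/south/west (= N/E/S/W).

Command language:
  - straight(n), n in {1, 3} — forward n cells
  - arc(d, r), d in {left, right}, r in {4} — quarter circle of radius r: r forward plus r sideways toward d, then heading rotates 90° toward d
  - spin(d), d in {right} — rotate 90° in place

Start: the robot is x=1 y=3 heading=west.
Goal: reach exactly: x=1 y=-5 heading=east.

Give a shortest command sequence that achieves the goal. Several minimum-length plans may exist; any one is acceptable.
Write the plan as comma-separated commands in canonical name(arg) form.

arc(left, 4), arc(left, 4)

begin: x=1 y=3 heading=west
[1] after arc(left, 4): x=-3 y=-1 heading=south
[2] after arc(left, 4): x=1 y=-5 heading=east
no 1-step plan works, so 2 is optimal.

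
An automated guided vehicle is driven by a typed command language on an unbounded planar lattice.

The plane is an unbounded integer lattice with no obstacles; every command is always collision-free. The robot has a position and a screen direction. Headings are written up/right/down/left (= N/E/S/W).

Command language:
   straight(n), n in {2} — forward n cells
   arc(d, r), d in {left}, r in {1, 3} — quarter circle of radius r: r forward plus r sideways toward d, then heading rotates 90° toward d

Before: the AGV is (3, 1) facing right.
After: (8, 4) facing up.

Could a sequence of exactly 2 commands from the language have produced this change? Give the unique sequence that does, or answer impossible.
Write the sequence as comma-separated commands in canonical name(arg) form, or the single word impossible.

straight(2), arc(left, 3)

key: cell and facing (now N) both changed — the 2 commands mix motion and turning
begin: (3, 1) facing right
1. straight(2) → (5, 1) facing right
2. arc(left, 3) → (8, 4) facing up
uniquely the one of 9 2-step routes that fits.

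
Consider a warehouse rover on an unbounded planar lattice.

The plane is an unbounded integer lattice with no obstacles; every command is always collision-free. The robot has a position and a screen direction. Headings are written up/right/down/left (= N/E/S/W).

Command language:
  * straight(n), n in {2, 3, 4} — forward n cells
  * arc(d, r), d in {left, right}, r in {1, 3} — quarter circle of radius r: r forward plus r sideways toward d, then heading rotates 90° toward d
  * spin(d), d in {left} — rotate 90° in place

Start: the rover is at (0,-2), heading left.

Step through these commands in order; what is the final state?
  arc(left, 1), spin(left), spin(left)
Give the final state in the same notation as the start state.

at (-1,-3), heading up

begin: at (0,-2), heading left
t=1 arc(left, 1) ⇒ at (-1,-3), heading down
t=2 spin(left) ⇒ at (-1,-3), heading right
t=3 spin(left) ⇒ at (-1,-3), heading up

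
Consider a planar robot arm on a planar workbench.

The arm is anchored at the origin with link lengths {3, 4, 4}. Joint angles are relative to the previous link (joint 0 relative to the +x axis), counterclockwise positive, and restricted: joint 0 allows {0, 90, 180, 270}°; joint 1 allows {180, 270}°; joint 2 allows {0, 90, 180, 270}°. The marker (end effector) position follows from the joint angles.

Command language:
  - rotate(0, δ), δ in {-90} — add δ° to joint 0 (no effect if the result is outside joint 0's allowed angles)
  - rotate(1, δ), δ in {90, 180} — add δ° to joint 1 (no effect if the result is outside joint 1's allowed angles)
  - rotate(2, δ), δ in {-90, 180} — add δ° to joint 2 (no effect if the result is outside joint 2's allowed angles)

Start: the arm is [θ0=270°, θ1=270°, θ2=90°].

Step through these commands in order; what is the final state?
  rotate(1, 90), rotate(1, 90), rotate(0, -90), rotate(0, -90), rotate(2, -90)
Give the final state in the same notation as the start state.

[θ0=90°, θ1=270°, θ2=0°]

start: [θ0=270°, θ1=270°, θ2=90°]
step 1 (rotate(1, 90)): [θ0=270°, θ1=270°, θ2=90°]
step 2 (rotate(1, 90)): [θ0=270°, θ1=270°, θ2=90°]
step 3 (rotate(0, -90)): [θ0=180°, θ1=270°, θ2=90°]
step 4 (rotate(0, -90)): [θ0=90°, θ1=270°, θ2=90°]
step 5 (rotate(2, -90)): [θ0=90°, θ1=270°, θ2=0°]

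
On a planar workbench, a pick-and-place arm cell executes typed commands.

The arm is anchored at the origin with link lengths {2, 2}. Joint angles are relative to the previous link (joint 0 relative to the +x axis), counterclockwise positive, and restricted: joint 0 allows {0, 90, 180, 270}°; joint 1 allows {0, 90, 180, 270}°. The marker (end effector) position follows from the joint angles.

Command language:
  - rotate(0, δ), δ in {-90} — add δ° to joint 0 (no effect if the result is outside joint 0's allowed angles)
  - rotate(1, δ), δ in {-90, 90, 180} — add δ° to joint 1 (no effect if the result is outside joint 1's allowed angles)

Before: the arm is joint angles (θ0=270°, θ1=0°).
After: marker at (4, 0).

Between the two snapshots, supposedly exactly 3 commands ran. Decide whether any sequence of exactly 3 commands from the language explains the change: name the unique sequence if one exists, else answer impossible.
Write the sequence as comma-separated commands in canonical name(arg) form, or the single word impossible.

rotate(0, -90), rotate(0, -90), rotate(0, -90)

from: joint angles (θ0=270°, θ1=0°)
t=1 rotate(0, -90) ⇒ joint angles (θ0=180°, θ1=0°)
t=2 rotate(0, -90) ⇒ joint angles (θ0=90°, θ1=0°)
t=3 rotate(0, -90) ⇒ joint angles (θ0=0°, θ1=0°)
uniquely the one of 64 3-step routes that fits.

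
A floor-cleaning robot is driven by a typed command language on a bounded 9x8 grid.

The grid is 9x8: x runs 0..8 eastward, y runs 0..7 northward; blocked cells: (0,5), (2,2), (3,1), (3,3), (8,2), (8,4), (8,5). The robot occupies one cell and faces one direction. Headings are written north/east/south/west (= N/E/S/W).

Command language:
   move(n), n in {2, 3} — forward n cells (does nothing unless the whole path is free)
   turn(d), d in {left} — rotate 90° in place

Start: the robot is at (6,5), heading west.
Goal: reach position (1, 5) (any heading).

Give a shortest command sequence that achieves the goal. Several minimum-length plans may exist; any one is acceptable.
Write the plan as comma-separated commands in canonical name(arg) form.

move(2), move(3)

begin: at (6,5), heading west
[1] after move(2): at (4,5), heading west
[2] after move(3): at (1,5), heading west
no 1-step plan works, so 2 is optimal.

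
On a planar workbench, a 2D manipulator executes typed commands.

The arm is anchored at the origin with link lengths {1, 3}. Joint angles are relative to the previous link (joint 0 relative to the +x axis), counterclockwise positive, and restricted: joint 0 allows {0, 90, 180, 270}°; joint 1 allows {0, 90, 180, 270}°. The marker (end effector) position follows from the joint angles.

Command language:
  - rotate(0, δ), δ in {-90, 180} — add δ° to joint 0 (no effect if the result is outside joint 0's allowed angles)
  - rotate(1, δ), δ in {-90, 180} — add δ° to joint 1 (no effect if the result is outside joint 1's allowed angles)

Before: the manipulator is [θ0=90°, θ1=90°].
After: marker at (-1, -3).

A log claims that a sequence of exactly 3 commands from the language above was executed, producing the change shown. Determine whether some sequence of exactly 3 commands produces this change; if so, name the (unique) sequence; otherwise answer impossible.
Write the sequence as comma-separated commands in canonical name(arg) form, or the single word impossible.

t0: [θ0=90°, θ1=90°]
step 1 (rotate(0, -90)): [θ0=0°, θ1=90°]
step 2 (rotate(0, -90)): [θ0=270°, θ1=90°]
step 3 (rotate(0, -90)): [θ0=180°, θ1=90°]
uniquely the one of 64 3-step routes that fits.

rotate(0, -90), rotate(0, -90), rotate(0, -90)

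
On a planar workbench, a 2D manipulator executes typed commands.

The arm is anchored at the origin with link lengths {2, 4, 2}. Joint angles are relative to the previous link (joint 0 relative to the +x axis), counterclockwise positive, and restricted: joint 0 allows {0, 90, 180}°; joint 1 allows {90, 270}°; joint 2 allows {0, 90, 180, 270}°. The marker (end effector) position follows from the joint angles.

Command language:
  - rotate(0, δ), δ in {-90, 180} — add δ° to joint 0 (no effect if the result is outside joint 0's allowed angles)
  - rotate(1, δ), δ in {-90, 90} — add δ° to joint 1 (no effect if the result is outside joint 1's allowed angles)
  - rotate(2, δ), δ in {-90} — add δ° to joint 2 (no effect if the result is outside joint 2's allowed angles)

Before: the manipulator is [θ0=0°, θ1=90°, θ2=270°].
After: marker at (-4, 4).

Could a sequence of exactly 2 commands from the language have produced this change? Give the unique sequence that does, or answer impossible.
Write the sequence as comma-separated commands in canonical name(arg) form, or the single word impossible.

rotate(0, 180), rotate(0, -90)

key: order matters: swapping rotate(0, 180) and rotate(0, -90) lands elsewhere
begin: [θ0=0°, θ1=90°, θ2=270°]
1. rotate(0, 180) → [θ0=180°, θ1=90°, θ2=270°]
2. rotate(0, -90) → [θ0=90°, θ1=90°, θ2=270°]
uniquely the one of 25 2-step routes that fits.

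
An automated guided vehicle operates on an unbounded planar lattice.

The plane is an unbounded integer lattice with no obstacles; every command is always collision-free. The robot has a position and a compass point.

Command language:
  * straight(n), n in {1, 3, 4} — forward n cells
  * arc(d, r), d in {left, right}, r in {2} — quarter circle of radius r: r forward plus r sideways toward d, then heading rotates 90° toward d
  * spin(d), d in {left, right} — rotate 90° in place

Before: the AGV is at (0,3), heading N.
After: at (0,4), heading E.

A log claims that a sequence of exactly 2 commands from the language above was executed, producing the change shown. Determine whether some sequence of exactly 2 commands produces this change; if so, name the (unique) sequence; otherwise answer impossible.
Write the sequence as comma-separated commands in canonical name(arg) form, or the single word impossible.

key: position moved to (0,4) AND the heading swung to E — translation plus rotation needed
from: at (0,3), heading N
[1] after straight(1): at (0,4), heading N
[2] after spin(right): at (0,4), heading E
no other 2-command option fits: unique.

straight(1), spin(right)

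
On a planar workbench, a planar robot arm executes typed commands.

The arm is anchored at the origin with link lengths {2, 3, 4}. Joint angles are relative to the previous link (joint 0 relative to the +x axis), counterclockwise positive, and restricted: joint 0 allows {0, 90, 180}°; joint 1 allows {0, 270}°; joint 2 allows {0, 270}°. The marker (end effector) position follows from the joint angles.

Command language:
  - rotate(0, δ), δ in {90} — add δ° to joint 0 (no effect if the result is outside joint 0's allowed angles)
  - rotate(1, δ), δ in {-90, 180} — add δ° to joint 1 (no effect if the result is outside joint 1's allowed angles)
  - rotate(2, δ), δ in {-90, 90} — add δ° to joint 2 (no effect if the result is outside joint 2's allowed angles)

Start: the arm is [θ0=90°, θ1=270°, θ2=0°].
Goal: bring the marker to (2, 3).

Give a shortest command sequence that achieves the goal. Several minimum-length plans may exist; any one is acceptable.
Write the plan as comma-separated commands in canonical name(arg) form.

begin: [θ0=90°, θ1=270°, θ2=0°]
step 1 (rotate(0, 90)): [θ0=180°, θ1=270°, θ2=0°]
step 2 (rotate(2, -90)): [θ0=180°, θ1=270°, θ2=270°]
nothing shorter than 2 reaches the goal.

rotate(0, 90), rotate(2, -90)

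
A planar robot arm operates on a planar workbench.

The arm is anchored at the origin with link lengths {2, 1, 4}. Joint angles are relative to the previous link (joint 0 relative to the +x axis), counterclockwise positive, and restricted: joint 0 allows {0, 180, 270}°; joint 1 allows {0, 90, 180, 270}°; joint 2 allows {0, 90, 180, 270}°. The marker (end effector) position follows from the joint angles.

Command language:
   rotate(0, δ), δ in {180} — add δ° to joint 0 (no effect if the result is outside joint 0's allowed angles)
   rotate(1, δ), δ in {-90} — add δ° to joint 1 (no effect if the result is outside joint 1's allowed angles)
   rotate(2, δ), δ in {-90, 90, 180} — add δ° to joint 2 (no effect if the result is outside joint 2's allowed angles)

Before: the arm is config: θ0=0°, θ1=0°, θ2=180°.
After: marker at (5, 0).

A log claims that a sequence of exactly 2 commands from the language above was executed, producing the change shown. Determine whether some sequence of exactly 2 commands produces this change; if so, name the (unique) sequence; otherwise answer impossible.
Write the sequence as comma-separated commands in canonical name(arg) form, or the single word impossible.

rotate(1, -90), rotate(1, -90)

begin: config: θ0=0°, θ1=0°, θ2=180°
[1] after rotate(1, -90): config: θ0=0°, θ1=270°, θ2=180°
[2] after rotate(1, -90): config: θ0=0°, θ1=180°, θ2=180°
uniquely the one of 25 2-step routes that fits.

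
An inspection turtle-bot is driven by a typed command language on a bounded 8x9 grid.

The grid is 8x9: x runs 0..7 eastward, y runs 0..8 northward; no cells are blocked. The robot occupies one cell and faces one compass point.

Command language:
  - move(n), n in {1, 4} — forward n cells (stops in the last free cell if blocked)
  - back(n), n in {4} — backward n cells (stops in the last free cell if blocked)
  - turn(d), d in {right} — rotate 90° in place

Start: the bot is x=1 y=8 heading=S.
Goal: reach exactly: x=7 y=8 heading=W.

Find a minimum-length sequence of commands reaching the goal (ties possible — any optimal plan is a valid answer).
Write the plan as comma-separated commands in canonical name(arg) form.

turn(right), back(4), back(4)

begin: x=1 y=8 heading=S
t=1 turn(right) ⇒ x=1 y=8 heading=W
t=2 back(4) ⇒ x=5 y=8 heading=W
t=3 back(4) ⇒ x=7 y=8 heading=W
shorter routes all fall short; 3 is best.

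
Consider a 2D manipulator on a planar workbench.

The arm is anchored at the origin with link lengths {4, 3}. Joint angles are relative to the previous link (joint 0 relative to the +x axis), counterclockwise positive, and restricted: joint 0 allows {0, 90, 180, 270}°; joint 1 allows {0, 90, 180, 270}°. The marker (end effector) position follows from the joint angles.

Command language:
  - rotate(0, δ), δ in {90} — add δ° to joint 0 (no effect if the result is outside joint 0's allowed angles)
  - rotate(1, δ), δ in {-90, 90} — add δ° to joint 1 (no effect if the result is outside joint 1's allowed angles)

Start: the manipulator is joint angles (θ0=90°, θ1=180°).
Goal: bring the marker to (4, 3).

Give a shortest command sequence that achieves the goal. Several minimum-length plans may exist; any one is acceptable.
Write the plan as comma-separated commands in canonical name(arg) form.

from: joint angles (θ0=90°, θ1=180°)
t=1 rotate(1, -90) ⇒ joint angles (θ0=90°, θ1=90°)
t=2 rotate(0, 90) ⇒ joint angles (θ0=180°, θ1=90°)
t=3 rotate(0, 90) ⇒ joint angles (θ0=270°, θ1=90°)
t=4 rotate(0, 90) ⇒ joint angles (θ0=0°, θ1=90°)
no 3-step plan works, so 4 is optimal.

rotate(1, -90), rotate(0, 90), rotate(0, 90), rotate(0, 90)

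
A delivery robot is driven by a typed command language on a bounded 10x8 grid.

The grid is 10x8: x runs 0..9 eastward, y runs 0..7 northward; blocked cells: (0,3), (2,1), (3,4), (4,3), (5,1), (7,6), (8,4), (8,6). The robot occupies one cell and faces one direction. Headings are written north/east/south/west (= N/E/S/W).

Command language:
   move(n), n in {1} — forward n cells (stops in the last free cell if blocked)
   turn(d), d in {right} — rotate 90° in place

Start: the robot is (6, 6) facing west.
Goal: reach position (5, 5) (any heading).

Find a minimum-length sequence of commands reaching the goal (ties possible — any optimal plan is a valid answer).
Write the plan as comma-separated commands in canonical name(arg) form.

move(1), turn(right), turn(right), turn(right), move(1)

t0: (6, 6) facing west
1. move(1) → (5, 6) facing west
2. turn(right) → (5, 6) facing north
3. turn(right) → (5, 6) facing east
4. turn(right) → (5, 6) facing south
5. move(1) → (5, 5) facing south
shorter routes all fall short; 5 is best.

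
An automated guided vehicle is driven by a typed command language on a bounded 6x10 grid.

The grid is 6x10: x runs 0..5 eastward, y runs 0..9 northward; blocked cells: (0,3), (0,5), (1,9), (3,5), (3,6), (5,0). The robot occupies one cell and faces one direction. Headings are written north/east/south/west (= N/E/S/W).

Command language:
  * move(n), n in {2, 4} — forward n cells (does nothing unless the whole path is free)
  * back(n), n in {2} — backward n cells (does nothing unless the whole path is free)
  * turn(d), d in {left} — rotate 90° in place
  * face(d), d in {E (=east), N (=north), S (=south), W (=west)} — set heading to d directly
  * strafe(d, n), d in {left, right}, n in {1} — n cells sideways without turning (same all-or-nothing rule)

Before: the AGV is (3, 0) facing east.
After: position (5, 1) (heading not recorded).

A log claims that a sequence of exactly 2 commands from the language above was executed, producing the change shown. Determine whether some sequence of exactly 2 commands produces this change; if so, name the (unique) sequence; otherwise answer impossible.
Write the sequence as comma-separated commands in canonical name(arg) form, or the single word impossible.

key: order matters: swapping strafe(left, 1) and move(2) lands elsewhere
start: (3, 0) facing east
1. strafe(left, 1) → (3, 1) facing east
2. move(2) → (5, 1) facing east
all 100 alternatives checked — unique.

strafe(left, 1), move(2)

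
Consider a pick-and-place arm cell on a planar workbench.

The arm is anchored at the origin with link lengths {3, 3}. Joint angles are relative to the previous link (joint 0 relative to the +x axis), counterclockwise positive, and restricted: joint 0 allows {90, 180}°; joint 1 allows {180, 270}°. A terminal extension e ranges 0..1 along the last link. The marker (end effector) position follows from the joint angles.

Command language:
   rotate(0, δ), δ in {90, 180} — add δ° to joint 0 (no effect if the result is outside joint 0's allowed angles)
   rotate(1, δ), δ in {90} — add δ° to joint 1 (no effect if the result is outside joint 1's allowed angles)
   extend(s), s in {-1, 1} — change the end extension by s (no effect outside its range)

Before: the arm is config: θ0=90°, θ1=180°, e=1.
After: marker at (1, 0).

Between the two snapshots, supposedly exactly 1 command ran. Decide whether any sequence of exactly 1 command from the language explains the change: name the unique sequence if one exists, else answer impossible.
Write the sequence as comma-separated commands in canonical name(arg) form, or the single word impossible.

t0: config: θ0=90°, θ1=180°, e=1
[1] after rotate(0, 90): config: θ0=180°, θ1=180°, e=1
no rival 1-sequence matches.

rotate(0, 90)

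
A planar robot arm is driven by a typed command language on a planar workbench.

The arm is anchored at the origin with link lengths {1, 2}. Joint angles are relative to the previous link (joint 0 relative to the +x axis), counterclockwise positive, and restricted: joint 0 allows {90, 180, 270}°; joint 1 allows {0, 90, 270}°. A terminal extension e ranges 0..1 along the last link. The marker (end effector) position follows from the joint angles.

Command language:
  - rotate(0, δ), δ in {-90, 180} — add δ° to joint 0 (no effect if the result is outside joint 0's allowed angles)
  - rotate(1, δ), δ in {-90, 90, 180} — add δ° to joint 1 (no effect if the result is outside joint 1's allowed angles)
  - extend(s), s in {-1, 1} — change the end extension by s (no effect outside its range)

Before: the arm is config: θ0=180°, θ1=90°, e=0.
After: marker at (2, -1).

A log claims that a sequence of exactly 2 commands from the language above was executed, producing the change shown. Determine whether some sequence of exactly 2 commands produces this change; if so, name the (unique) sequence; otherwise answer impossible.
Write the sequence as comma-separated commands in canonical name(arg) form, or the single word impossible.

key: order matters: swapping rotate(0, -90) and rotate(0, 180) lands elsewhere
start: config: θ0=180°, θ1=90°, e=0
step 1 (rotate(0, -90)): config: θ0=90°, θ1=90°, e=0
step 2 (rotate(0, 180)): config: θ0=270°, θ1=90°, e=0
uniquely the one of 49 2-step routes that fits.

rotate(0, -90), rotate(0, 180)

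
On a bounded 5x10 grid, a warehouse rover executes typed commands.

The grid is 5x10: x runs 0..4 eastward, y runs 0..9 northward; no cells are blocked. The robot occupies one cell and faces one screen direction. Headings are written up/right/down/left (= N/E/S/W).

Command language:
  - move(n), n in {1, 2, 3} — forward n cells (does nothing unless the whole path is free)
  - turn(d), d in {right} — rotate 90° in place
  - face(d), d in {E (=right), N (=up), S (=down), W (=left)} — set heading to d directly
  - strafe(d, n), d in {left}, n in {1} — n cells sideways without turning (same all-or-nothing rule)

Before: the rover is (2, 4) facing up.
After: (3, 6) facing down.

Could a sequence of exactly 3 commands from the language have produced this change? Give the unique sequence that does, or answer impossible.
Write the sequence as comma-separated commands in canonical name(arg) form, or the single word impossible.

move(2), face(S), strafe(left, 1)

key: cell and facing (now S) both changed — the 3 commands mix motion and turning
from: (2, 4) facing up
step 1 (move(2)): (2, 6) facing up
step 2 (face(S)): (2, 6) facing down
step 3 (strafe(left, 1)): (3, 6) facing down
no other 3-command option fits: unique.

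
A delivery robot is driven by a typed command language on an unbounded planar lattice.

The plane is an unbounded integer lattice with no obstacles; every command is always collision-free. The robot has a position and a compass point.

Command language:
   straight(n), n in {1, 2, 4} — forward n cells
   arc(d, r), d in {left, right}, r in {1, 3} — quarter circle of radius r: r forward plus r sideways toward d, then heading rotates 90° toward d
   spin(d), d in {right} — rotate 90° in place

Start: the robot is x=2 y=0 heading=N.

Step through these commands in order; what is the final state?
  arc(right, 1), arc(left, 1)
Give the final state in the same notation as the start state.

from: x=2 y=0 heading=N
step 1 (arc(right, 1)): x=3 y=1 heading=E
step 2 (arc(left, 1)): x=4 y=2 heading=N

x=4 y=2 heading=N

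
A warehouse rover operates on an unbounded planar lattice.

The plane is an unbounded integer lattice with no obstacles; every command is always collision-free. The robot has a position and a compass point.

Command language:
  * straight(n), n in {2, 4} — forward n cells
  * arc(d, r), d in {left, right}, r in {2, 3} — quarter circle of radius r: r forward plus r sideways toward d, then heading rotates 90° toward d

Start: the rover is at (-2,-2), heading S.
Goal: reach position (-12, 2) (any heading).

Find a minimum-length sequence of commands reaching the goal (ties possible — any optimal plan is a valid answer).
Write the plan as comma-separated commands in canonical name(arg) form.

arc(right, 3), arc(right, 3), arc(left, 2), arc(right, 2)

t0: at (-2,-2), heading S
t=1 arc(right, 3) ⇒ at (-5,-5), heading W
t=2 arc(right, 3) ⇒ at (-8,-2), heading N
t=3 arc(left, 2) ⇒ at (-10,0), heading W
t=4 arc(right, 2) ⇒ at (-12,2), heading N
nothing shorter than 4 reaches the goal.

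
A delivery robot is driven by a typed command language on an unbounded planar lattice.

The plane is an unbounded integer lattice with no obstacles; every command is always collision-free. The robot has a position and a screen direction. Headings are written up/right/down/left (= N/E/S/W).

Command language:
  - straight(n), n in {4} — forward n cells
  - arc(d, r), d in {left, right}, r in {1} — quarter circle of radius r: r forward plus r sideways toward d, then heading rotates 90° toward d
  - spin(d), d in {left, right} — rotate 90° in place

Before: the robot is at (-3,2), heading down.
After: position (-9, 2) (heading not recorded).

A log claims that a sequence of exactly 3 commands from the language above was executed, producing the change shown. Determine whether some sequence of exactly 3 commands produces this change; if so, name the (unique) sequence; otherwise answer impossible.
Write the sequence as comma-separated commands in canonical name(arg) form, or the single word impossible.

arc(right, 1), straight(4), arc(right, 1)

from: at (-3,2), heading down
1. arc(right, 1) → at (-4,1), heading left
2. straight(4) → at (-8,1), heading left
3. arc(right, 1) → at (-9,2), heading up
all 125 alternatives checked — unique.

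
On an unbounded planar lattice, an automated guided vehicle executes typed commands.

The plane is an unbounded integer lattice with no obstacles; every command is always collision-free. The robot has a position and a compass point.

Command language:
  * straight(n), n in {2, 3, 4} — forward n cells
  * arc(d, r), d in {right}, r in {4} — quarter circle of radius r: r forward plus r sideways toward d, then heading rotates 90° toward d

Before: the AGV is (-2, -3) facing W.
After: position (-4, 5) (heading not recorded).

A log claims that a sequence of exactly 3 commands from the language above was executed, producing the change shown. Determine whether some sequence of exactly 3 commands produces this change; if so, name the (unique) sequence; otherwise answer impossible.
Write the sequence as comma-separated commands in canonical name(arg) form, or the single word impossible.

key: order matters: swapping straight(2) and arc(right, 4) lands elsewhere
from: (-2, -3) facing W
step 1 (straight(2)): (-4, -3) facing W
step 2 (arc(right, 4)): (-8, 1) facing N
step 3 (arc(right, 4)): (-4, 5) facing E
all 64 alternatives checked — unique.

straight(2), arc(right, 4), arc(right, 4)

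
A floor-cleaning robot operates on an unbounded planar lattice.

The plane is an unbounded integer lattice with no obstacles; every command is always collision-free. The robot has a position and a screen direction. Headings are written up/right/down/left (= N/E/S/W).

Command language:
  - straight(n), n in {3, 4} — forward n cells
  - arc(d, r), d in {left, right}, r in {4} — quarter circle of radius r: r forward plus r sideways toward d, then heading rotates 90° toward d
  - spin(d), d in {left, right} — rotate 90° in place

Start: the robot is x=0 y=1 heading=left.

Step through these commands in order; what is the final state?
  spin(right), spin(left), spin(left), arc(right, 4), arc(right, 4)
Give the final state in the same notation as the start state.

initial: x=0 y=1 heading=left
step 1 (spin(right)): x=0 y=1 heading=up
step 2 (spin(left)): x=0 y=1 heading=left
step 3 (spin(left)): x=0 y=1 heading=down
step 4 (arc(right, 4)): x=-4 y=-3 heading=left
step 5 (arc(right, 4)): x=-8 y=1 heading=up

x=-8 y=1 heading=up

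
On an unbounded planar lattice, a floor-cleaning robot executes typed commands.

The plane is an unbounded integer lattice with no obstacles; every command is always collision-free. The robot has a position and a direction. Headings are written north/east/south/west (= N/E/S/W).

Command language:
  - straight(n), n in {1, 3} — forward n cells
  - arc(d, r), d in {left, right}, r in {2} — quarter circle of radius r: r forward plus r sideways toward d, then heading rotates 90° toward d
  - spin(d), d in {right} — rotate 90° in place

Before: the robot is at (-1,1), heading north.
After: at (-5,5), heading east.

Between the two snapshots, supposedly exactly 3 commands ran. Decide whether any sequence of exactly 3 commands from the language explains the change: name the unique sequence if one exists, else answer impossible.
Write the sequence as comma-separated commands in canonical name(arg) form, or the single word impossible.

arc(left, 2), arc(right, 2), spin(right)

key: position moved to (-5,5) AND the heading swung to E — translation plus rotation needed
t0: at (-1,1), heading north
step 1 (arc(left, 2)): at (-3,3), heading west
step 2 (arc(right, 2)): at (-5,5), heading north
step 3 (spin(right)): at (-5,5), heading east
all 125 alternatives checked — unique.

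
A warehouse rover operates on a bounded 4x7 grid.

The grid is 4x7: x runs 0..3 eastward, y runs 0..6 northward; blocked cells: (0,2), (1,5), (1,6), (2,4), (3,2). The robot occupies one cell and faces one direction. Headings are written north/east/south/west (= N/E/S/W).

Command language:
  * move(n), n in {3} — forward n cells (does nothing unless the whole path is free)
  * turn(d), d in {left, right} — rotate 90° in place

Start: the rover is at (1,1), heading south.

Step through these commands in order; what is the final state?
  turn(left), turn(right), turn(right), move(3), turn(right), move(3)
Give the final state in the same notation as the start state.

t0: at (1,1), heading south
1. turn(left) → at (1,1), heading east
2. turn(right) → at (1,1), heading south
3. turn(right) → at (1,1), heading west
4. move(3) → at (1,1), heading west
5. turn(right) → at (1,1), heading north
6. move(3) → at (1,4), heading north

at (1,4), heading north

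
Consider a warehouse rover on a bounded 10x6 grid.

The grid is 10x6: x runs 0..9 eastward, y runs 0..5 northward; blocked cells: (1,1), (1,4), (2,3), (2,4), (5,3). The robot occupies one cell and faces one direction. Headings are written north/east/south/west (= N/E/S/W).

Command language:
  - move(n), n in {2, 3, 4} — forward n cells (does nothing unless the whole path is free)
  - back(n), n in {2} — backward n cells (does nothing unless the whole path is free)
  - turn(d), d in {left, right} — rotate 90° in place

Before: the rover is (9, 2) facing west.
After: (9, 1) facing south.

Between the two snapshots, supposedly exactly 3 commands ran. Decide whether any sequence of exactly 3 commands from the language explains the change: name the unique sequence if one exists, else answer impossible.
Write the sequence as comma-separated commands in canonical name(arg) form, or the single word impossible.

turn(left), back(2), move(3)

key: running move(3) before turn(left) would end elsewhere — order is forced
initial: (9, 2) facing west
1. turn(left) → (9, 2) facing south
2. back(2) → (9, 4) facing south
3. move(3) → (9, 1) facing south
all 216 alternatives checked — unique.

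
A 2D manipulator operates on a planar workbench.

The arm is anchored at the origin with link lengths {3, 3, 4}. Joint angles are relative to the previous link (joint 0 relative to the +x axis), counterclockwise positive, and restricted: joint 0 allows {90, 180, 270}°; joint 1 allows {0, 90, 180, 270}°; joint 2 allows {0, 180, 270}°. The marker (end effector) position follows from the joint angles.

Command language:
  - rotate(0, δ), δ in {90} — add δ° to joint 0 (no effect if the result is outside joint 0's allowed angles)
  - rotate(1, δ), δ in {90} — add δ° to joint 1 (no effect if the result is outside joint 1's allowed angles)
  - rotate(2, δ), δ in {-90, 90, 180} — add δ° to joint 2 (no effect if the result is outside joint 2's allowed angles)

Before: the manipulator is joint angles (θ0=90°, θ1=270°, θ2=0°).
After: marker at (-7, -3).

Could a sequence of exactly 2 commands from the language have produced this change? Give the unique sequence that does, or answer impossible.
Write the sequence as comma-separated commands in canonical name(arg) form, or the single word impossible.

from: joint angles (θ0=90°, θ1=270°, θ2=0°)
[1] after rotate(0, 90): joint angles (θ0=180°, θ1=270°, θ2=0°)
[2] after rotate(0, 90): joint angles (θ0=270°, θ1=270°, θ2=0°)
no rival 2-sequence matches.

rotate(0, 90), rotate(0, 90)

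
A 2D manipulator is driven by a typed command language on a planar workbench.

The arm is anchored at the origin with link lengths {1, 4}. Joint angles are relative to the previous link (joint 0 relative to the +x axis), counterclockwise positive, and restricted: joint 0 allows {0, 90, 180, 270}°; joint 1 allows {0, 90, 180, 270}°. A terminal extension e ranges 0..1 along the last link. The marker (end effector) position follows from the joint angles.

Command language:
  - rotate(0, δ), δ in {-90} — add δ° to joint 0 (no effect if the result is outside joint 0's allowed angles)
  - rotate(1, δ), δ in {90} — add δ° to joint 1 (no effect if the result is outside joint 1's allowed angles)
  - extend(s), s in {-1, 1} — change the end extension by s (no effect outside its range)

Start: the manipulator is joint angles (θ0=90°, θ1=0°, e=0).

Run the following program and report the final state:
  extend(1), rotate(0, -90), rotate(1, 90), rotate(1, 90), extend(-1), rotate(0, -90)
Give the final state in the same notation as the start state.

joint angles (θ0=270°, θ1=180°, e=0)

t0: joint angles (θ0=90°, θ1=0°, e=0)
t=1 extend(1) ⇒ joint angles (θ0=90°, θ1=0°, e=1)
t=2 rotate(0, -90) ⇒ joint angles (θ0=0°, θ1=0°, e=1)
t=3 rotate(1, 90) ⇒ joint angles (θ0=0°, θ1=90°, e=1)
t=4 rotate(1, 90) ⇒ joint angles (θ0=0°, θ1=180°, e=1)
t=5 extend(-1) ⇒ joint angles (θ0=0°, θ1=180°, e=0)
t=6 rotate(0, -90) ⇒ joint angles (θ0=270°, θ1=180°, e=0)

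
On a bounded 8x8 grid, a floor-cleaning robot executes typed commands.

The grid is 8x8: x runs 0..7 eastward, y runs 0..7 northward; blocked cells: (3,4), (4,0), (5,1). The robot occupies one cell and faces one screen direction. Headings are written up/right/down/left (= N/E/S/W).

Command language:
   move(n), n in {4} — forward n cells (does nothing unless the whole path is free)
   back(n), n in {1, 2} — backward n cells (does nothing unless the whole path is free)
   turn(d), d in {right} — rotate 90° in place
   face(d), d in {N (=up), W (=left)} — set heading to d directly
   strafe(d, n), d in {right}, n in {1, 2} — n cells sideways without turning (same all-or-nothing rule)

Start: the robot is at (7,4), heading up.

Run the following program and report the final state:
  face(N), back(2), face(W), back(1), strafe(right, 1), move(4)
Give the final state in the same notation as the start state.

at (3,3), heading left

from: at (7,4), heading up
[1] after face(N): at (7,4), heading up
[2] after back(2): at (7,2), heading up
[3] after face(W): at (7,2), heading left
[4] after back(1): at (7,2), heading left
[5] after strafe(right, 1): at (7,3), heading left
[6] after move(4): at (3,3), heading left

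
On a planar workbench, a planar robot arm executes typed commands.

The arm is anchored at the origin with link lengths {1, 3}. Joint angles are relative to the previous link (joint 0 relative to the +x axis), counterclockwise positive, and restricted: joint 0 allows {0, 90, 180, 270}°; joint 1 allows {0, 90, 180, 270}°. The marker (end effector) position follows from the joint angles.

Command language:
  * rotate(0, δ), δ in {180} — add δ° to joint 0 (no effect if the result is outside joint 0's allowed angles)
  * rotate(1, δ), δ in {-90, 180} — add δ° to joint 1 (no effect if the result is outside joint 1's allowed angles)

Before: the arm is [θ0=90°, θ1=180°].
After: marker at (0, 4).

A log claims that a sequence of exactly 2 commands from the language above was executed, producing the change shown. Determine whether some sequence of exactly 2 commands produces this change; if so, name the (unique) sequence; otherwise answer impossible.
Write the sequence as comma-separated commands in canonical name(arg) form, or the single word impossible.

from: [θ0=90°, θ1=180°]
1. rotate(1, -90) → [θ0=90°, θ1=90°]
2. rotate(1, -90) → [θ0=90°, θ1=0°]
uniquely the one of 9 2-step routes that fits.

rotate(1, -90), rotate(1, -90)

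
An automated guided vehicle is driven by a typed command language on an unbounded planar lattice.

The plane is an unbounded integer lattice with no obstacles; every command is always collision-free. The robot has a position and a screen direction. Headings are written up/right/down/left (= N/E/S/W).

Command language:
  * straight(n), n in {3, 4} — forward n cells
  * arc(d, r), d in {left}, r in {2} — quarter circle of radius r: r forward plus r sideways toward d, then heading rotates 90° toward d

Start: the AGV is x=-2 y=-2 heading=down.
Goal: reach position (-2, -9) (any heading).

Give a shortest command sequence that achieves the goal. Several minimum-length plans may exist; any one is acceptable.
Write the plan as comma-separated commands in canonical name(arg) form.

straight(3), straight(4)

from: x=-2 y=-2 heading=down
t=1 straight(3) ⇒ x=-2 y=-5 heading=down
t=2 straight(4) ⇒ x=-2 y=-9 heading=down
minimal: 2 command(s), checked below 2.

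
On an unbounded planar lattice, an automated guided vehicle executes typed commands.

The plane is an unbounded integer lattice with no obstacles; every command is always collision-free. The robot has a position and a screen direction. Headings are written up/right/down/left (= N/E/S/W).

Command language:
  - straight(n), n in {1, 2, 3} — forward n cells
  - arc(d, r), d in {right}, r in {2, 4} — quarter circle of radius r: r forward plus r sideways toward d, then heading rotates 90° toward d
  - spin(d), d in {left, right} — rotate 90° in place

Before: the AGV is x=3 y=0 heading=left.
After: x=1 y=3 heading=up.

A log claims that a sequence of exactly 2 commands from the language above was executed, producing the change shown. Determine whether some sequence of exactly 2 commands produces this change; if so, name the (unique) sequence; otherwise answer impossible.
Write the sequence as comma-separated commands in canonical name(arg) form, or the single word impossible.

key: running straight(1) before arc(right, 2) would end elsewhere — order is forced
initial: x=3 y=0 heading=left
1. arc(right, 2) → x=1 y=2 heading=up
2. straight(1) → x=1 y=3 heading=up
all 49 alternatives checked — unique.

arc(right, 2), straight(1)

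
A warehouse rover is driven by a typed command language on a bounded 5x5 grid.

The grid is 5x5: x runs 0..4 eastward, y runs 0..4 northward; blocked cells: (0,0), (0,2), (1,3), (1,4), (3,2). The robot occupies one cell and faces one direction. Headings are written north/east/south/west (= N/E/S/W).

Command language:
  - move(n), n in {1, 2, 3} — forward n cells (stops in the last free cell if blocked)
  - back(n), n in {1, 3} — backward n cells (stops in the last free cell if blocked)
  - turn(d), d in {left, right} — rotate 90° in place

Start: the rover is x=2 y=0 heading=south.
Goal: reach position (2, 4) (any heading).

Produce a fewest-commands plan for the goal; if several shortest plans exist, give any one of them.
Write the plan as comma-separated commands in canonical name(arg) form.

t0: x=2 y=0 heading=south
[1] after back(1): x=2 y=1 heading=south
[2] after back(3): x=2 y=4 heading=south
minimal: 2 command(s), checked below 2.

back(1), back(3)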